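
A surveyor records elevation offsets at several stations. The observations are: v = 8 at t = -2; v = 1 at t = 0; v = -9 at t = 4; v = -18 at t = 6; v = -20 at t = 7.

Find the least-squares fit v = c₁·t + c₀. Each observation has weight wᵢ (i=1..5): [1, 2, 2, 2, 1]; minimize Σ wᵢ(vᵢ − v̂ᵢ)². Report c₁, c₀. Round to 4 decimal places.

The normal system AᵀWA·[c₁, c₀]ᵀ = AᵀWv is [[157, 25]; [25, 8]]·[c₁, c₀]ᵀ = [-444, -64]ᵀ.
det = 157·8 − 25² = 631.
c₁ = ((-444)·8 − 25·(-64))/631 = -1952/631; c₀ = (157·(-64) − 25·(-444))/631 = 1052/631.

c₁ = -3.0935, c₀ = 1.6672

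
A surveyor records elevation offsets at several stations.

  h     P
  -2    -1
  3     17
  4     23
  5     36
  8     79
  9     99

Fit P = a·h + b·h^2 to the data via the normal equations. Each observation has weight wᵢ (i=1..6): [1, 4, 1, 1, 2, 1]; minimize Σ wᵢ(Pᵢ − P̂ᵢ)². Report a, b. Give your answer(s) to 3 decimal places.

With design matrix A, AᵀWA = [[290, 2042]; [2042, 15974]] and AᵀWP = [2633, 20007]ᵀ.
Δ = 290·15974 − 2042² = 462696.
a = (2633·15974 − 2042·20007)/462696 = 150656/57837; b = (290·20007 − 2042·2633)/462696 = 106361/115674.

a = 2.605, b = 0.919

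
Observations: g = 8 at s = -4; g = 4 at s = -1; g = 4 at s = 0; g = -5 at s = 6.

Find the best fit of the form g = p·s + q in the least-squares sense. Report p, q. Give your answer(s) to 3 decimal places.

p = -1.303, q = 3.076

From the data, Σs·s = 53, Σs = 1, Σ1 = 4.
Moment sums: Σs·g = -66, Σg = 11.
Normal equations: [[53, 1]; [1, 4]]·[p, q]ᵀ = [-66, 11]ᵀ.
Δ = 53·4 − 1² = 211.
p = ((-66)·4 − 1·11)/211 = -275/211; q = (53·11 − 1·(-66))/211 = 649/211.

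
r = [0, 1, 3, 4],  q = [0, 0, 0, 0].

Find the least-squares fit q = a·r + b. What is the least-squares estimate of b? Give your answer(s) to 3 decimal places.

b = 0.000

Normal-equation sums: Σr·r = 26, Σr = 8, Σ1 = 4.
And Σr·q = 0, Σq = 0.
Δ = 26·4 − 8² = 40.
a = (0·4 − 8·0)/40 = 0; b = (26·0 − 8·0)/40 = 0.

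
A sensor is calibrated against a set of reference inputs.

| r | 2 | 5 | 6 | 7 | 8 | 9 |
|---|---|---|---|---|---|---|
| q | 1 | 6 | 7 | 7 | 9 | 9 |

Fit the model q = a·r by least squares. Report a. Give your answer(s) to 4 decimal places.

Sums needed: Σr·r = 259.
And Σr·q = 276.
Normal equations: [[259]]·[a]ᵀ = [276]ᵀ.
Hence a = 276 / 259 ≈ 1.06564.

a = 1.0656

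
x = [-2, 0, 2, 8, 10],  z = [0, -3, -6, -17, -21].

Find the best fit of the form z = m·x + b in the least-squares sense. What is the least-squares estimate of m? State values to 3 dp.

m = -1.761

From the data, Σx·x = 172, Σx = 18, Σ1 = 5.
Right-hand side: Σx·z = -358, Σz = -47.
So MᵀM·[m, b]ᵀ = Mᵀz: [[172, 18]; [18, 5]]·[m, b]ᵀ = [-358, -47]ᵀ.
det = 172·5 − 18² = 536.
m = ((-358)·5 − 18·(-47))/536 = -118/67; b = (172·(-47) − 18·(-358))/536 = -205/67.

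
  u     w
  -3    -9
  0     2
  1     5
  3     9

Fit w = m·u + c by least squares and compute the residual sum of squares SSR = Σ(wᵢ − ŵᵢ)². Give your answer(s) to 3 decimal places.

XᵀX·[m, c]ᵀ = Xᵀw reads: 19·m + 1·c = 59;  1·m + 4·c = 7.
Eliminating c: 4·(row 1) − 1·(row 2) gives 75·m = 4·59 − 1·7 = 229, so m = 229/75.
Then c = (7 − 1·(229/75))/4 = 74/75.
Residuals: -62/75, 76/75, 24/25, -86/75; SSR = 296/75.

SSR = 3.947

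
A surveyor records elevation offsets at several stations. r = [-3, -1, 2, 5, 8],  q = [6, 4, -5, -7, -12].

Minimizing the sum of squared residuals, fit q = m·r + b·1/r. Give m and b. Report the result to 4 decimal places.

Normal-equation sums: Σr·r = 103, Σr·1/r = 5, Σ1/r·1/r = 20401/14400.
And Σr·q = -163, Σ1/r·q = -57/5.
Normal equations: [[103, 5]; [5, 20401/14400]]·[m, b]ᵀ = [-163, -57/5]ᵀ.
det = 103·(20401/14400) − 5² = 1741303/14400.
m = ((-163)·(20401/14400) − 5·(-57/5))/(1741303/14400) = -2504563/1741303; b = (103·(-57/5) − 5·(-163))/(1741303/14400) = -5172480/1741303.

m = -1.4383, b = -2.9705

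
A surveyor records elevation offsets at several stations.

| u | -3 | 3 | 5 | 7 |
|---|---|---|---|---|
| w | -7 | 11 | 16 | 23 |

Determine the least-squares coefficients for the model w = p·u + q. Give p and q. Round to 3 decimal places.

Sums needed: Σu·u = 92, Σu = 12, Σ1 = 4.
And Σu·w = 295, Σw = 43.
Normal equations: [[92, 12]; [12, 4]]·[p, q]ᵀ = [295, 43]ᵀ.
det = 92·4 − 12² = 224.
p = (295·4 − 12·43)/224 = 83/28; q = (92·43 − 12·295)/224 = 13/7.

p = 2.964, q = 1.857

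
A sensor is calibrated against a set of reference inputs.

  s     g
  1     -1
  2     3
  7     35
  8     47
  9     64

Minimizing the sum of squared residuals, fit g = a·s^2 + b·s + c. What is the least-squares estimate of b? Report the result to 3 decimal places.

XᵀX·[a, b, c]ᵀ = Xᵀg reads: 13075·a + 1593·b + 199·c = 9918;  1593·a + 199·b + 27·c = 1202;  199·a + 27·b + 5·c = 148.
(Σs^2·s^2 = 13075, Σs^2·s = 1593, Σs^2 = 199, Σs·s = 199, Σs = 27, Σ1 = 5, Σs^2·g = 9918, Σs·g = 1202, Σg = 148.)
Row-reducing yields a = 6821/6871, b = -14443/6871, c = 9898/6871.

b = -2.102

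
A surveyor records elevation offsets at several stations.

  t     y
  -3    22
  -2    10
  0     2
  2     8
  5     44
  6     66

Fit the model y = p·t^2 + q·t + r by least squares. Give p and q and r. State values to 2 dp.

The normal system AᵀA·[p, q, r]ᵀ = Aᵀy is [[2034, 314, 78]; [314, 78, 8]; [78, 8, 6]]·[p, q, r]ᵀ = [3746, 546, 152]ᵀ.
Solving the 3×3 system (Gaussian elimination) gives p = 2354/1229, q = -1075/1229, r = 1966/1229.

p = 1.92, q = -0.87, r = 1.60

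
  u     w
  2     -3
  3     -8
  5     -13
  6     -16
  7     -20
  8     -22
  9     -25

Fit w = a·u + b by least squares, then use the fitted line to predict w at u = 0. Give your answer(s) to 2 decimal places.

From the data, Σu·u = 268, Σu = 40, Σ1 = 7.
For Mᵀw: Σu·w = -732, Σw = -107.
Eliminating b: 7·(row 1) − 40·(row 2) gives 276·a = 7·(-732) − 40·(-107) = -844, so a = -211/69.
Then b = ((-107) − 40·(-211/69))/7 = 151/69.
At u = 0: ŵ = (-211/69)·(0) + (151/69)·(1) = 151/69.

ŵ = 2.19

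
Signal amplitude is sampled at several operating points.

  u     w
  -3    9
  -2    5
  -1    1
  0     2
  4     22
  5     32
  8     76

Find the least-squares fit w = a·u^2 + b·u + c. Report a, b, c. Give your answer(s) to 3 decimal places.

Compute the Gram sums: Σu^2·u^2 = 5075, Σu^2·u = 665, Σu^2 = 119, Σu·u = 119, Σu = 11, Σ1 = 7.
And Σu^2·w = 6118, Σu·w = 818, Σw = 147.
So AᵀA·[a, b, c]ᵀ = Aᵀw: [[5075, 665, 119]; [665, 119, 11]; [119, 11, 7]]·[a, b, c]ᵀ = [6118, 818, 147]ᵀ.
Row-reducing yields a = 43759/40974, b = 30821/40974, c = 11353/6829.

a = 1.068, b = 0.752, c = 1.662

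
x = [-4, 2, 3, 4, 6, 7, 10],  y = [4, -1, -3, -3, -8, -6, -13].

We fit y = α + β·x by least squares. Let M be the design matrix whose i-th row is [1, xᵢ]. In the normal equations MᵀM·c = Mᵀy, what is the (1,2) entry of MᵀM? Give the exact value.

Row 1 ↔ basis 1, column 2 ↔ basis x, so (MᵀM)_{1,2} = Σᵢ x = (1)·(-4) + (1)·(2) + (1)·(3) + (1)·(4) + (1)·(6) + (1)·(7) + (1)·(10) = 28.

28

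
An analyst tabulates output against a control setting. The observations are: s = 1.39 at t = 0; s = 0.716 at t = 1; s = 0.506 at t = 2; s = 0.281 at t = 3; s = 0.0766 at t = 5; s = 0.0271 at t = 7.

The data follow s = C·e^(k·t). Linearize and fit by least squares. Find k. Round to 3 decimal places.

Taking logs, ln s = k·t + ln C, so regress ln s on t.
Σt = 18.0000, Σ(t)² = 88.0000, Σln s = -8.1328, Σt·ln s = -43.6081.
Normal system: [[88.0000, 18.0000]; [18.0000, 6]]·[k, ln C]ᵀ = [-43.6081, -8.1328]ᵀ.
Solving (det = 204.0000): k = -0.56499, ln C = 0.33952.

k = -0.565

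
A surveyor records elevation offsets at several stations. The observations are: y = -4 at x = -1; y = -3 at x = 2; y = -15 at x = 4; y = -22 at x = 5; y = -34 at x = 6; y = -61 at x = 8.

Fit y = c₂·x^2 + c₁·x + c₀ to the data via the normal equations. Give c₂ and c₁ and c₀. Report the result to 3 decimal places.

Normal-equation sums: Σx^2·x^2 = 6290, Σx^2·x = 924, Σx^2 = 146, Σx·x = 146, Σx = 24, Σ1 = 6.
Right-hand side: Σx^2·y = -5934, Σx·y = -864, Σy = -139.
Normal equations: [[6290, 924, 146]; [924, 146, 24]; [146, 24, 6]]·[c₂, c₁, c₀]ᵀ = [-5934, -864, -139]ᵀ.
Solving the 3×3 system (Gaussian elimination) gives c₂ = -6859/6380, c₁ = 18351/15950, c₀ = -51313/31900.

c₂ = -1.075, c₁ = 1.151, c₀ = -1.609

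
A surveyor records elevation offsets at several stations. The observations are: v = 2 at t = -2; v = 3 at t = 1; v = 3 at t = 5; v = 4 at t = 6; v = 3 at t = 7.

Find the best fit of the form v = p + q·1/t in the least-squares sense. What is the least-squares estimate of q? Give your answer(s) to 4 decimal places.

q = 0.5877

Entries of XᵀX: Σ1 = 5, Σ1/t = 106/105, Σ1/t·1/t = 29507/22050.
Moment sums: Σv = 15, Σ1/t·v = 388/105.
XᵀX·[p, q]ᵀ = Xᵀv becomes [[5, 106/105]; [106/105, 29507/22050]]·[p, q]ᵀ = [15, 388/105]ᵀ.
Eliminating q: (29507/22050)·(row 1) − (106/105)·(row 2) gives (125063/22050)·p = (29507/22050)·15 − (106/105)·(388/105) = 360349/22050, so p = 360349/125063.
Then q = ((388/105) − (106/105)·(360349/125063))/(29507/22050) = 73500/125063.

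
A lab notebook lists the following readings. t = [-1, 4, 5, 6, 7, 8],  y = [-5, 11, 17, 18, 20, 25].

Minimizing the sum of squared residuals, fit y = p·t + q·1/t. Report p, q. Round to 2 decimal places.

From the data, Σt·t = 191, Σt·1/t = 6, Σ1/t·1/t = 822949/705600.
Moment sums: Σt·y = 582, Σ1/t·y = 5637/280.
Eliminating q: (822949/705600)·(row 1) − 6·(row 2) gives (131781659/705600)·p = (822949/705600)·582 − 6·(5637/280) = 65620813/117600, so p = 393724878/131781659.
Then q = ((5637/280) − 6·(393724878/131781659))/(822949/705600) = 249245640/131781659.

p = 2.99, q = 1.89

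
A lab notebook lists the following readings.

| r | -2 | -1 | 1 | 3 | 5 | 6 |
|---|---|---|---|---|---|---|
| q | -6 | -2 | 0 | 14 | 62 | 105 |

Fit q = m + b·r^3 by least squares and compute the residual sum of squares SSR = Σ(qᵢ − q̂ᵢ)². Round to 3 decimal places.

SSR = 6.203

Setting ∂/∂m … = 0 gives: 6·m + 360·b = 173;  360·m + 63076·b = 30858.
(Σ1 = 6, Σr^3 = 360, Σr^3·r^3 = 63076, Σq = 173, Σr^3·q = 30858.)
Eliminating b: 63076·(row 1) − 360·(row 2) gives 248856·m = 63076·173 − 360·30858 = -196732, so m = -49183/62214.
Then b = (30858 − 360·(-49183/62214))/63076 = 10239/20738.
Residuals: -78365/62214, -22264/31107, 9233/31107, 45410/31107, 33413/31107, -53219/62214; SSR = 385943/62214.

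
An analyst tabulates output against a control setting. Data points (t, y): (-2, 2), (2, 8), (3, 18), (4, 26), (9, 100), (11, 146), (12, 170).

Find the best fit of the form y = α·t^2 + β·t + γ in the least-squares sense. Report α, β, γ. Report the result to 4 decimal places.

α = 1.0094, β = 1.9374, γ = 1.6945

Compute the Gram sums: Σt^2·t^2 = 42307, Σt^2·t = 3879, Σt^2 = 379, Σt·t = 379, Σt = 39, Σ1 = 7.
For Mᵀy: Σt^2·y = 50864, Σt·y = 4716, Σy = 470.
Solving the 3×3 system (Gaussian elimination) gives α = 29401/29126, β = 28215/14563, γ = 49353/29126.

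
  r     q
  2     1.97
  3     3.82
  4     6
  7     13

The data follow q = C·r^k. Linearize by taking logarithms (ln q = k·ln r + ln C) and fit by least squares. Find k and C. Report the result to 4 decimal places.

k = 1.5037, C = 0.7171

Let Y = ln q. Fitting Y = k·ln r + ln C by least squares:
Over the data: Σln r = 5.1240, Σ(ln r)² = 7.3958, Σln q = 6.3750, Σln r·ln q = 9.4175.
Normal system: [[7.3958, 5.1240]; [5.1240, 4]]·[k, ln C]ᵀ = [9.4175, 6.3750]ᵀ.
Solving (det = 3.3281): k = 1.50374, ln C = -0.33252, so C = exp(-0.33252) = 0.71711.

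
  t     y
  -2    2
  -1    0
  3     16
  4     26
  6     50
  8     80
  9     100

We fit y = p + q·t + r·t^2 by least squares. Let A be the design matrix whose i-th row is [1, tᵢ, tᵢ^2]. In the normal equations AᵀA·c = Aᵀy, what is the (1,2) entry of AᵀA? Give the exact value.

27

Row 1 ↔ basis 1, column 2 ↔ basis t, so (AᵀA)_{1,2} = Σᵢ t = (1)·(-2) + (1)·(-1) + (1)·(3) + (1)·(4) + (1)·(6) + (1)·(8) + (1)·(9) = 27.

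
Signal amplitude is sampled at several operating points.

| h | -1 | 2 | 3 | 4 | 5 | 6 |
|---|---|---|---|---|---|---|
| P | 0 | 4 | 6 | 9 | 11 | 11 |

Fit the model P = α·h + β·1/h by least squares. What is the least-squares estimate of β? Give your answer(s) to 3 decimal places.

Sums needed: Σh·h = 91, Σh·1/h = 6, Σ1/h·1/h = 5369/3600.
For AᵀP: Σh·P = 183, Σ1/h·P = 617/60.
Normal equations: [[91, 6]; [6, 5369/3600]]·[α, β]ᵀ = [183, 617/60]ᵀ.
Determinant 91·(5369/3600) − 6² = 358979/3600.
α = (183·(5369/3600) − 6·(617/60))/(358979/3600) = 760407/358979; β = (91·(617/60) − 6·183)/(358979/3600) = -583980/358979.

β = -1.627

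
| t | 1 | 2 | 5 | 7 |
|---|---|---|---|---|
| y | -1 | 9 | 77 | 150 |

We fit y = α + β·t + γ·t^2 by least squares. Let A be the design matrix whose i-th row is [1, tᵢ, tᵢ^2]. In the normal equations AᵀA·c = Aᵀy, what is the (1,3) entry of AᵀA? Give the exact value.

79

Row 1 ↔ basis 1, column 3 ↔ basis t^2, so (AᵀA)_{1,3} = Σᵢ t^2 = (1)·(1) + (1)·(4) + (1)·(25) + (1)·(49) = 79.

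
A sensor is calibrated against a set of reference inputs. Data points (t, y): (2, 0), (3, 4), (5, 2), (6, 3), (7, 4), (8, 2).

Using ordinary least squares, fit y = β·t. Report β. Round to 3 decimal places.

AᵀA·[β]ᵀ = Aᵀy reads: 187·β = 84.
β = 84/187 = 0.449198.

β = 0.449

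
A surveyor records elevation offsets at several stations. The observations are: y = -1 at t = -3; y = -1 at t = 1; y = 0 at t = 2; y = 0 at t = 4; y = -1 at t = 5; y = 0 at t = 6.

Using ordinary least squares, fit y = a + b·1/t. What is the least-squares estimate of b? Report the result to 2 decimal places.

Normal-equation sums: Σ1 = 6, Σ1/t = 107/60, Σ1/t·1/t = 5369/3600.
For Aᵀy: Σy = -3, Σ1/t·y = -13/15.
AᵀA·[a, b]ᵀ = Aᵀy becomes [[6, 107/60]; [107/60, 5369/3600]]·[a, b]ᵀ = [-3, -13/15]ᵀ.
det = 6·(5369/3600) − (107/60)² = 4153/720.
a = ((-3)·(5369/3600) − (107/60)·(-13/15))/(4153/720) = -10543/20765; b = (6·(-13/15) − (107/60)·(-3))/(4153/720) = 108/4153.

b = 0.03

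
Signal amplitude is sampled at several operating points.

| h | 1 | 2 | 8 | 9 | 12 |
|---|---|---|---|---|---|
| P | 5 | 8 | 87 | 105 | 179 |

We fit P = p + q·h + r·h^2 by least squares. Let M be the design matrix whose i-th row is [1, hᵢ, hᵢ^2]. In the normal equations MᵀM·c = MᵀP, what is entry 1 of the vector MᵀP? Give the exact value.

Entry 1 ↔ basis 1, so (MᵀP)_{1} = Σᵢ Pᵢ = (1)·(5) + (1)·(8) + (1)·(87) + (1)·(105) + (1)·(179) = 384.

384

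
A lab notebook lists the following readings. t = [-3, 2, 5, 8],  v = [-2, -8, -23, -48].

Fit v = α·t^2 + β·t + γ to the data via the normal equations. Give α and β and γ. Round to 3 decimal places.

From the data, Σt^2·t^2 = 4818, Σt^2·t = 618, Σt^2 = 102, Σt·t = 102, Σt = 12, Σ1 = 4.
For Xᵀv: Σt^2·v = -3697, Σt·v = -509, Σv = -81.
Inverting the 3×3 Gram matrix, [α, β, γ]ᵀ = [-2743/5442, -4483/2721, -2226/907]ᵀ.

α = -0.504, β = -1.648, γ = -2.454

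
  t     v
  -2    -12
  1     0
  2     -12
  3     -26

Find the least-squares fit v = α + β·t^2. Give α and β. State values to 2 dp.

α = 1.82, β = -3.18

AᵀA·[α, β]ᵀ = Aᵀv reads: 4·α + 18·β = -50;  18·α + 114·β = -330.
Eliminating β: 114·(row 1) − 18·(row 2) gives 132·α = 114·(-50) − 18·(-330) = 240, so α = 20/11.
Then β = ((-330) − 18·(20/11))/114 = -35/11.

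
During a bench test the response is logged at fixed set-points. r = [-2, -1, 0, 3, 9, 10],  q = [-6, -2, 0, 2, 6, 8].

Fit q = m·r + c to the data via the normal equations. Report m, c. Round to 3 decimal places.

From the data, Σr·r = 195, Σr = 19, Σ1 = 6.
And Σr·q = 154, Σq = 8.
det = 195·6 − 19² = 809.
m = (154·6 − 19·8)/809 = 772/809; c = (195·8 − 19·154)/809 = -1366/809.

m = 0.954, c = -1.689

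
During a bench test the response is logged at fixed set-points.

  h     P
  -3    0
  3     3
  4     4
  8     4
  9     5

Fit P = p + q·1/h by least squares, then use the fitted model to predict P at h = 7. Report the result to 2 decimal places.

Sums needed: Σ1 = 5, Σ1/h = 35/72, Σ1/h·1/h = 1621/5184.
Moment sums: ΣP = 16, Σ1/h·P = 55/18.
So MᵀM·[p, q]ᵀ = MᵀP: [[5, 35/72]; [35/72, 1621/5184]]·[p, q]ᵀ = [16, 55/18]ᵀ.
Eliminating q: (1621/5184)·(row 1) − (35/72)·(row 2) gives (215/162)·p = (1621/5184)·16 − (35/72)·(55/18) = 4559/1296, so p = 4559/1720.
Then q = ((55/18) − (35/72)·(4559/1720))/(1621/5184) = 243/43.
At h = 7: P̂ = (4559/1720)·(1) + (243/43)·(1/7) = 41633/12040.

P̂ = 3.46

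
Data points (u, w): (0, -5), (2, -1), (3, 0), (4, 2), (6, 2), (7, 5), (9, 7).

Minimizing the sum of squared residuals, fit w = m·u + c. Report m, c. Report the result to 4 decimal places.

XᵀX·[m, c]ᵀ = Xᵀw reads: 195·m + 31·c = 116;  31·m + 7·c = 10.
(Σu·u = 195, Σu = 31, Σ1 = 7, Σu·w = 116, Σw = 10.)
Eliminating c: 7·(row 1) − 31·(row 2) gives 404·m = 7·116 − 31·10 = 502, so m = 251/202.
Then c = (10 − 31·(251/202))/7 = -823/202.

m = 1.2426, c = -4.0743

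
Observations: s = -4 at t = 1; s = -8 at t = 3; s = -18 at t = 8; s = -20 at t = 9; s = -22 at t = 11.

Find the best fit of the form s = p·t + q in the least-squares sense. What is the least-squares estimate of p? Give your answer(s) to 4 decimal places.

Sums needed: Σt·t = 276, Σt = 32, Σ1 = 5.
Moment sums: Σt·s = -594, Σs = -72.
AᵀA·[p, q]ᵀ = Aᵀs becomes [[276, 32]; [32, 5]]·[p, q]ᵀ = [-594, -72]ᵀ.
Determinant 276·5 − 32² = 356.
p = ((-594)·5 − 32·(-72))/356 = -333/178; q = (276·(-72) − 32·(-594))/356 = -216/89.

p = -1.8708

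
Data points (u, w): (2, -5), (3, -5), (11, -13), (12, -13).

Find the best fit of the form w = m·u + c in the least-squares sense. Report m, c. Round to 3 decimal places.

Entries of XᵀX: Σu·u = 278, Σu = 28, Σ1 = 4.
For Xᵀw: Σu·w = -324, Σw = -36.
So XᵀX·[m, c]ᵀ = Xᵀw: [[278, 28]; [28, 4]]·[m, c]ᵀ = [-324, -36]ᵀ.
Eliminating c: 4·(row 1) − 28·(row 2) gives 328·m = 4·(-324) − 28·(-36) = -288, so m = -36/41.
Then c = ((-36) − 28·(-36/41))/4 = -117/41.

m = -0.878, c = -2.854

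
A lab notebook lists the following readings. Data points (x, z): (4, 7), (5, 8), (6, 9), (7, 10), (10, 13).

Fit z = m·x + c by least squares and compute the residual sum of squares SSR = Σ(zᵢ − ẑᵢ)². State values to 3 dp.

Entries of MᵀM: Σx·x = 226, Σx = 32, Σ1 = 5.
And Σx·z = 322, Σz = 47.
So MᵀM·[m, c]ᵀ = Mᵀz: [[226, 32]; [32, 5]]·[m, c]ᵀ = [322, 47]ᵀ.
Δ = 226·5 − 32² = 106.
m = (322·5 − 32·47)/106 = 1; c = (226·47 − 32·322)/106 = 3.
Residuals: 0, 0, 0, 0, 0; SSR = 0.

SSR = 0.000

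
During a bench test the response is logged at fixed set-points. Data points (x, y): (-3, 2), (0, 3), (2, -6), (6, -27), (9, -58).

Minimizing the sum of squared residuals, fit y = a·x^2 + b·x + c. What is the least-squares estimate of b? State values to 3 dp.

b = -1.772

With design matrix M, MᵀM = [[7954, 926, 130]; [926, 130, 14]; [130, 14, 5]] and Mᵀy = [-5676, -702, -86]ᵀ.
Inverting the 3×3 Gram matrix, [a, b, c]ᵀ = [-7383/13816, -24479/13816, 2858/1727]ᵀ.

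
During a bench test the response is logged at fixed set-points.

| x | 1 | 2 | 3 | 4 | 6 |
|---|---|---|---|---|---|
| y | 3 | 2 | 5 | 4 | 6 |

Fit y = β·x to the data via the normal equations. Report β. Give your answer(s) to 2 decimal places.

Forming AᵀA = [[66]] and Aᵀy = [74]ᵀ gives AᵀA·[β]ᵀ = Aᵀy.
Hence β = 74 / 66 ≈ 1.12121.

β = 1.12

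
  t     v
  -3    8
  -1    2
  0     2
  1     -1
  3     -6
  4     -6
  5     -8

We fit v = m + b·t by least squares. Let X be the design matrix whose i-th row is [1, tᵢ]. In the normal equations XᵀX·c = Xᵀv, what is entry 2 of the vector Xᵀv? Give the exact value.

Entry 2 ↔ basis t, so (Xᵀv)_{2} = Σᵢ (t)·vᵢ = (-3)·(8) + (-1)·(2) + (0)·(2) + (1)·(-1) + (3)·(-6) + (4)·(-6) + (5)·(-8) = -109.

-109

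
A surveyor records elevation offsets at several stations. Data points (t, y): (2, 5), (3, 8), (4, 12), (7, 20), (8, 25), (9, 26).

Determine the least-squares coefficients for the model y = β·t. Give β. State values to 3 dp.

β = 2.942

Compute the Gram sums: Σt·t = 223.
And Σt·y = 656.
XᵀX·[β]ᵀ = Xᵀy becomes [[223]]·[β]ᵀ = [656]ᵀ.
Hence β = 656 / 223 ≈ 2.9417.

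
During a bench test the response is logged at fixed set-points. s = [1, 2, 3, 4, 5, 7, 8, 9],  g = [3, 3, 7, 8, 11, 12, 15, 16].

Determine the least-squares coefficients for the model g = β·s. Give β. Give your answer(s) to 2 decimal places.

β = 1.87

From the data, Σs·s = 249.
Right-hand side: Σs·g = 465.
So MᵀM·[β]ᵀ = Mᵀg: [[249]]·[β]ᵀ = [465]ᵀ.
β = 465/249 = 1.86747.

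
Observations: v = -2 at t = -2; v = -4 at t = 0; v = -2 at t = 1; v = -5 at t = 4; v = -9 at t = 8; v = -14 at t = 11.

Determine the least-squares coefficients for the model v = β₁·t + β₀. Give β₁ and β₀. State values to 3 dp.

β₁ = -0.894, β₀ = -2.723

The normal system MᵀM·[β₁, β₀]ᵀ = Mᵀv is [[206, 22]; [22, 6]]·[β₁, β₀]ᵀ = [-244, -36]ᵀ.
Eliminating β₀: 6·(row 1) − 22·(row 2) gives 752·β₁ = 6·(-244) − 22·(-36) = -672, so β₁ = -42/47.
Then β₀ = ((-36) − 22·(-42/47))/6 = -128/47.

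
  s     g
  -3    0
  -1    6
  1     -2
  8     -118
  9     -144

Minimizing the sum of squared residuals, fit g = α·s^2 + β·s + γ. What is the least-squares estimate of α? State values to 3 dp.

α = -1.442

The normal equations are: 10740·α + 1214·β + 156·γ = -19212;  1214·α + 156·β + 14·γ = -2248;  156·α + 14·β + 5·γ = -258.
(Σs^2·s^2 = 10740, Σs^2·s = 1214, Σs^2 = 156, Σs·s = 156, Σs = 14, Σ1 = 5, Σs^2·g = -19212, Σs·g = -2248, Σg = -258.)
Inverting the 3×3 Gram matrix, [α, β, γ]ᵀ = [-147590/102379, -355158/102379, 316494/102379]ᵀ.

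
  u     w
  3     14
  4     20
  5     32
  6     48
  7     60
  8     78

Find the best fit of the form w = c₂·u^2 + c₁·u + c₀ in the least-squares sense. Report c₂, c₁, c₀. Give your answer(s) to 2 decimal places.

c₂ = 1.07, c₁ = 1.24, c₀ = -0.37

The normal system XᵀX·[c₂, c₁, c₀]ᵀ = Xᵀw is [[8755, 1287, 199]; [1287, 199, 33]; [199, 33, 6]]·[c₂, c₁, c₀]ᵀ = [10906, 1614, 252]ᵀ.
Inverting the 3×3 Gram matrix, [c₂, c₁, c₀]ᵀ = [15/14, 87/70, -13/35]ᵀ.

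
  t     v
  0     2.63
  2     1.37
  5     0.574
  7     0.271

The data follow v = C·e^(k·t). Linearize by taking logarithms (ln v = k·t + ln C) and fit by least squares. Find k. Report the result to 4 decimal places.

Taking logs, ln v = k·t + ln C, so regress ln v on t.
Σt = 14.0000, Σ(t)² = 78.0000, Σln v = -0.5790, Σt·ln v = -11.2855.
Normal system: [[78.0000, 14.0000]; [14.0000, 4]]·[k, ln C]ᵀ = [-11.2855, -0.5790]ᵀ.
Slope k = (n·Σt·ln v − Σt·Σln v)/(n·Σ(t)² − (Σt)²) = (4·-11.2855 − 14.0000·-0.5790)/116.0000 = -0.31928; ln C = (Σln v − k·Σt)/n = 0.97273.

k = -0.3193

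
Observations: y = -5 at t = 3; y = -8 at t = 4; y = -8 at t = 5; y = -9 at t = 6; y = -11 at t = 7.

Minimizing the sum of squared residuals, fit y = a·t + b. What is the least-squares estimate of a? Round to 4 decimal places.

a = -1.3000

Sums needed: Σt·t = 135, Σt = 25, Σ1 = 5.
Moment sums: Σt·y = -218, Σy = -41.
XᵀX·[a, b]ᵀ = Xᵀy becomes [[135, 25]; [25, 5]]·[a, b]ᵀ = [-218, -41]ᵀ.
Eliminating b: 5·(row 1) − 25·(row 2) gives 50·a = 5·(-218) − 25·(-41) = -65, so a = -13/10.
Then b = ((-41) − 25·(-13/10))/5 = -17/10.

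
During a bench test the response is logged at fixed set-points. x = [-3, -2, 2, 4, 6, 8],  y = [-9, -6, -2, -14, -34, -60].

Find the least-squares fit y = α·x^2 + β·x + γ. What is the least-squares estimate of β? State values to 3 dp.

β = 0.411

Normal-equation sums: Σx^2·x^2 = 5761, Σx^2·x = 765, Σx^2 = 133, Σx·x = 133, Σx = 15, Σ1 = 6.
Moment sums: Σx^2·y = -5401, Σx·y = -705, Σy = -125.
Solving the 3×3 system (Gaussian elimination) gives α = -122137/122354, β = 50265/122354, γ = 16333/61177.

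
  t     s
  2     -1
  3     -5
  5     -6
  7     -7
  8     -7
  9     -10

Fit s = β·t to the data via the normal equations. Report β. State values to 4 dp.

Entries of XᵀX: Σt·t = 232.
For Xᵀs: Σt·s = -242.
XᵀX·[β]ᵀ = Xᵀs becomes [[232]]·[β]ᵀ = [-242]ᵀ.
Hence β = -242 / 232 ≈ -1.0431.

β = -1.0431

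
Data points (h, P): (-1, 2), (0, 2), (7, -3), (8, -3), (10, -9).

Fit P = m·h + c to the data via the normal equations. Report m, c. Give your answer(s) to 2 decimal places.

m = -0.85, c = 1.89

With design matrix M, MᵀM = [[214, 24]; [24, 5]] and MᵀP = [-137, -11]ᵀ.
Δ = 214·5 − 24² = 494.
m = ((-137)·5 − 24·(-11))/494 = -421/494; c = (214·(-11) − 24·(-137))/494 = 467/247.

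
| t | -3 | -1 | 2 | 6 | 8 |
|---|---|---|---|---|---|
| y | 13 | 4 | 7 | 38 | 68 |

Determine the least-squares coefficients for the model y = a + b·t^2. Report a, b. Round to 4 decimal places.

a = 3.0880, b = 1.0049

Setting ∂/∂a … = 0 gives: 5·a + 114·b = 130;  114·a + 5490·b = 5869.
(Σ1 = 5, Σt^2 = 114, Σt^2·t^2 = 5490, Σy = 130, Σt^2·y = 5869.)
Eliminating b: 5490·(row 1) − 114·(row 2) gives 14454·a = 5490·130 − 114·5869 = 44634, so a = 7439/2409.
Then b = (5869 − 114·(7439/2409))/5490 = 14525/14454.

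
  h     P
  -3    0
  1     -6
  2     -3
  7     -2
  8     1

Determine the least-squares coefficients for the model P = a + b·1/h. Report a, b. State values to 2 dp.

a = -0.61, b = -4.86

From the data, Σ1 = 5, Σ1/h = 241/168, Σ1/h·1/h = 39433/28224.
Moment sums: ΣP = -10, Σ1/h·P = -429/56.
So XᵀX·[a, b]ᵀ = XᵀP: [[5, 241/168]; [241/168, 39433/28224]]·[a, b]ᵀ = [-10, -429/56]ᵀ.
Δ = 5·(39433/28224) − (241/168)² = 34771/7056.
a = ((-10)·(39433/28224) − (241/168)·(-429/56))/(34771/7056) = -84163/139084; b = (5·(-429/56) − (241/168)·(-10))/(34771/7056) = -169050/34771.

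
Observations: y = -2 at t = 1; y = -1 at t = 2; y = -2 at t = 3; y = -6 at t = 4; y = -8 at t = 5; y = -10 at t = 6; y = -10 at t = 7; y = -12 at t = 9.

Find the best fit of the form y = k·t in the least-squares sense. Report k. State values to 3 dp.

With design matrix A, AᵀA = [[221]] and Aᵀy = [-312]ᵀ.
k = (-312)/221 = -1.41176.

k = -1.412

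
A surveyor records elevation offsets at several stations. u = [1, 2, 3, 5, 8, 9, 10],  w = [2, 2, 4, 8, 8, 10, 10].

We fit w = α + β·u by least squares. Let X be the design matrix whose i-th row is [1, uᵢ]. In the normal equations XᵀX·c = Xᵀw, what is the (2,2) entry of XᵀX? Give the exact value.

Row 2 ↔ basis u, column 2 ↔ basis u, so (XᵀX)_{2,2} = Σᵢ (u)·(u) = (1)·(1) + (2)·(2) + (3)·(3) + (5)·(5) + (8)·(8) + (9)·(9) + (10)·(10) = 284.

284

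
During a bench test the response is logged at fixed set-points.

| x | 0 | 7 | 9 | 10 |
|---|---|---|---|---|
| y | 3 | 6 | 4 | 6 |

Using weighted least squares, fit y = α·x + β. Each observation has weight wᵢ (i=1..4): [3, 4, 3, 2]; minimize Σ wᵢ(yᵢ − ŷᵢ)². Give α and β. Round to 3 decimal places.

Normal-equation sums: Σwᵢ·x·x = 639, Σwᵢ·x = 75, Σwᵢ·1 = 12.
Moment sums: Σwᵢ·x·y = 396, Σwᵢ·y = 57.
Δ = 639·12 − 75² = 2043.
α = (396·12 − 75·57)/2043 = 53/227; β = (639·57 − 75·396)/2043 = 747/227.

α = 0.233, β = 3.291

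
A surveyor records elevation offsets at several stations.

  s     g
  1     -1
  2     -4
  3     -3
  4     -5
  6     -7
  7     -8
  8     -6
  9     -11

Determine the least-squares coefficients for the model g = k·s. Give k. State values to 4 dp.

k = -1.0885

From the data, Σs·s = 260.
For Mᵀg: Σs·g = -283.
So MᵀM·[k]ᵀ = Mᵀg: [[260]]·[k]ᵀ = [-283]ᵀ.
k = (-283)/260 = -1.08846.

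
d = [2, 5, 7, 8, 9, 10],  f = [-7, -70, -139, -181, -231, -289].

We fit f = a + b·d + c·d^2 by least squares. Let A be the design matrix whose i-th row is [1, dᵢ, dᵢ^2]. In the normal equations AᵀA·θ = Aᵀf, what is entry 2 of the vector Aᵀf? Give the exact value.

-7754

Entry 2 ↔ basis d, so (Aᵀf)_{2} = Σᵢ (d)·fᵢ = (2)·(-7) + (5)·(-70) + (7)·(-139) + (8)·(-181) + (9)·(-231) + (10)·(-289) = -7754.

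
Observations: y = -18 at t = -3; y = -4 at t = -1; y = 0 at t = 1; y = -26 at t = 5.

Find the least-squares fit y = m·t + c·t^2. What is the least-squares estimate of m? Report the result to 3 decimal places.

m = 1.825

Compute the Gram sums: Σt·t = 36, Σt·t^2 = 98, Σt^2·t^2 = 708.
And Σt·y = -72, Σt^2·y = -816.
Normal equations: [[36, 98]; [98, 708]]·[m, c]ᵀ = [-72, -816]ᵀ.
Δ = 36·708 − 98² = 15884.
m = ((-72)·708 − 98·(-816))/15884 = 7248/3971; c = (36·(-816) − 98·(-72))/15884 = -5580/3971.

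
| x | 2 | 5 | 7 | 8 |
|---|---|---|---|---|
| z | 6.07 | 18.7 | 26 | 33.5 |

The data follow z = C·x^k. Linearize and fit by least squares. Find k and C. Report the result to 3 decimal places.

Let Y = ln z. Fitting Y = k·ln x + ln C by least squares:
Over the data: Σln x = 6.3279, Σ(ln x)² = 11.1814, Σln z = 11.5015, Σln x·ln z = 19.6053.
Normal system: [[11.1814, 6.3279]; [6.3279, 4]]·[k, ln C]ᵀ = [19.6053, 11.5015]ᵀ.
Δ = 11.1814·4 − (6.3279)² = 4.6828; k = (19.6053·4 − 6.3279·11.5015)/4.6828 = 1.20447, ln C = (11.1814·11.5015 − 6.3279·19.6053)/4.6828 = 0.96994, so C = exp(0.96994) = 2.63777.

k = 1.204, C = 2.638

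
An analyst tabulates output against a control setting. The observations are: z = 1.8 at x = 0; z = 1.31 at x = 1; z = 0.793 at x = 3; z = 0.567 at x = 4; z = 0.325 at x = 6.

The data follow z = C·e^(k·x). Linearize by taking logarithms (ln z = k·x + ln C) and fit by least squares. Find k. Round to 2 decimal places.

With ln zᵢ as the transformed response and xᵢ as the regressor:
Σx = 14.0000, Σ(x)² = 62.0000, Σln z = -1.0654, Σx·ln z = -9.4389.
Equations: 62.0000·k + 14.0000·ln C = -9.4389;  14.0000·k + 5·ln C = -1.0654.
Solving (det = 114.0000): k = -0.28314, ln C = 0.57972.

k = -0.28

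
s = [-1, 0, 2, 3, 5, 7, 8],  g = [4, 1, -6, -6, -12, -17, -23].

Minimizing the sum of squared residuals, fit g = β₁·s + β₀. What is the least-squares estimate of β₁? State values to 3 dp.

β₁ = -2.793

Normal-equation sums: Σs·s = 152, Σs = 24, Σ1 = 7.
For Mᵀg: Σs·g = -397, Σg = -59.
Normal equations: [[152, 24]; [24, 7]]·[β₁, β₀]ᵀ = [-397, -59]ᵀ.
Determinant 152·7 − 24² = 488.
β₁ = ((-397)·7 − 24·(-59))/488 = -1363/488; β₀ = (152·(-59) − 24·(-397))/488 = 70/61.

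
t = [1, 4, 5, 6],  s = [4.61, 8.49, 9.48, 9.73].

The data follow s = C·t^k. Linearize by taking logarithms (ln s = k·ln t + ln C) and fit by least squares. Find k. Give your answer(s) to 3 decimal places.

k = 0.430

Taking logs, ln s = k·ln t + ln C, so regress ln s on ln t.
Σln t = 4.7875, Σ(ln t)² = 7.7225, Σln s = 8.1915, Σln t·ln s = 10.6617.
Equations: 7.7225·k + 4.7875·ln C = 10.6617;  4.7875·k + 4·ln C = 8.1915.
Δ = 7.7225·4 − (4.7875)² = 7.9699; k = (10.6617·4 − 4.7875·8.1915)/7.9699 = 0.43036, ln C = (7.7225·8.1915 − 4.7875·10.6617)/7.9699 = 1.53279.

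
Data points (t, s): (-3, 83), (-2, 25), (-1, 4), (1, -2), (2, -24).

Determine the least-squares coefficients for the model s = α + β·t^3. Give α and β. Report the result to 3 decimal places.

α = 0.735, β = -3.049

The normal system AᵀA·[α, β]ᵀ = Aᵀs is [[5, -27]; [-27, 859]]·[α, β]ᵀ = [86, -2639]ᵀ.
Eliminating β: 859·(row 1) − (-27)·(row 2) gives 3566·α = 859·86 − (-27)·(-2639) = 2621, so α = 2621/3566.
Then β = ((-2639) − (-27)·(2621/3566))/859 = -10873/3566.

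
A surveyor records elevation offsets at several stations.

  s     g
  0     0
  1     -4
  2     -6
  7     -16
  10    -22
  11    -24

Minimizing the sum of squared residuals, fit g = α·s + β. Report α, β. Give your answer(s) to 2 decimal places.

Entries of AᵀA: Σs·s = 275, Σs = 31, Σ1 = 6.
And Σs·g = -612, Σg = -72.
Normal equations: [[275, 31]; [31, 6]]·[α, β]ᵀ = [-612, -72]ᵀ.
Eliminating β: 6·(row 1) − 31·(row 2) gives 689·α = 6·(-612) − 31·(-72) = -1440, so α = -1440/689.
Then β = ((-72) − 31·(-1440/689))/6 = -828/689.

α = -2.09, β = -1.20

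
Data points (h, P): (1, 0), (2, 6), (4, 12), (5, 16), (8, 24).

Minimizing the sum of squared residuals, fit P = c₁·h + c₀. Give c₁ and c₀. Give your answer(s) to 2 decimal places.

Forming AᵀA = [[110, 20]; [20, 5]] and AᵀP = [332, 58]ᵀ gives AᵀA·[c₁, c₀]ᵀ = AᵀP.
Determinant 110·5 − 20² = 150.
c₁ = (332·5 − 20·58)/150 = 10/3; c₀ = (110·58 − 20·332)/150 = -26/15.

c₁ = 3.33, c₀ = -1.73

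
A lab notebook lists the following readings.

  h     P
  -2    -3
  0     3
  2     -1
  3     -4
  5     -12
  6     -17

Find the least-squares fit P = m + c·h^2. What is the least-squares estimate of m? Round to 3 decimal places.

m = 0.986

The normal system MᵀM·[m, c]ᵀ = MᵀP is [[6, 78]; [78, 2034]]·[m, c]ᵀ = [-34, -964]ᵀ.
Δ = 6·2034 − 78² = 6120.
m = ((-34)·2034 − 78·(-964))/6120 = 503/510; c = (6·(-964) − 78·(-34))/6120 = -87/170.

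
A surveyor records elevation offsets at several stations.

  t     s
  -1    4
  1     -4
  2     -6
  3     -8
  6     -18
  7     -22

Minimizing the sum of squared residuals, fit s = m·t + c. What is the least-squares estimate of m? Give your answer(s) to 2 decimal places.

m = -3.13

Setting ∂/∂m … = 0 gives: 100·m + 18·c = -306;  18·m + 6·c = -54.
(Σt·t = 100, Σt = 18, Σ1 = 6, Σt·s = -306, Σs = -54.)
Δ = 100·6 − 18² = 276.
m = ((-306)·6 − 18·(-54))/276 = -72/23; c = (100·(-54) − 18·(-306))/276 = 9/23.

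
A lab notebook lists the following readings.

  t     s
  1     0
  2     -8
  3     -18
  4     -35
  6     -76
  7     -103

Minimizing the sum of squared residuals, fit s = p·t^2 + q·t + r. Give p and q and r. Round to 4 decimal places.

With design matrix A, AᵀA = [[4051, 659, 115]; [659, 115, 23]; [115, 23, 6]] and Aᵀs = [-8537, -1387, -240]ᵀ.
Solving the 3×3 system (Gaussian elimination) gives p = -537/280, q = -507/280, r = 37/10.

p = -1.9179, q = -1.8107, r = 3.7000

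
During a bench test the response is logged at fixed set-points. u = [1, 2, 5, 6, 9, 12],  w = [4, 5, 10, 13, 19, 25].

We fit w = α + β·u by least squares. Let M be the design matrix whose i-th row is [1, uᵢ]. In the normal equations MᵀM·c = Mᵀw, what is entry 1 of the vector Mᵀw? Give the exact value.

76

Entry 1 ↔ basis 1, so (Mᵀw)_{1} = Σᵢ wᵢ = (1)·(4) + (1)·(5) + (1)·(10) + (1)·(13) + (1)·(19) + (1)·(25) = 76.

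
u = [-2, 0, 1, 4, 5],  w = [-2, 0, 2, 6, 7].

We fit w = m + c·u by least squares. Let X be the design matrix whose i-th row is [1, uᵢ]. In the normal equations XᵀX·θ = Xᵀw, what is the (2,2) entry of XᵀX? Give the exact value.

46

Row 2 ↔ basis u, column 2 ↔ basis u, so (XᵀX)_{2,2} = Σᵢ (u)·(u) = (-2)·(-2) + (0)·(0) + (1)·(1) + (4)·(4) + (5)·(5) = 46.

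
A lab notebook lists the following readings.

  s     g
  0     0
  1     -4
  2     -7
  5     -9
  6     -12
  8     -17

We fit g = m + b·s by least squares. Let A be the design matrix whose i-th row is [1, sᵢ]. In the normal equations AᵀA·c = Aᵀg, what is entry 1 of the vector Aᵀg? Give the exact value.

Entry 1 ↔ basis 1, so (Aᵀg)_{1} = Σᵢ gᵢ = (1)·(0) + (1)·(-4) + (1)·(-7) + (1)·(-9) + (1)·(-12) + (1)·(-17) = -49.

-49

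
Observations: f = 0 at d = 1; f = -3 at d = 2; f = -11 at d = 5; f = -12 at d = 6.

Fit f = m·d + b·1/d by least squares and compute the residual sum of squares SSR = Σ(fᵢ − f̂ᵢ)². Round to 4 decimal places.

SSR = 0.8029

Entries of MᵀM: Σd·d = 66, Σd·1/d = 4, Σ1/d·1/d = 593/450.
For Mᵀf: Σd·f = -133, Σ1/d·f = -57/10.
Normal equations: [[66, 4]; [4, 593/450]]·[m, b]ᵀ = [-133, -57/10]ᵀ.
det = 66·(593/450) − 4² = 5323/75.
m = ((-133)·(593/450) − 4·(-57/10))/(5323/75) = -68609/31938; b = (66·(-57/10) − 4·(-133))/(5323/75) = 11685/5323.
Residuals: -1501/31938, 6349/31938, -22295/31938, 5571/10646; SSR = 12821/15969.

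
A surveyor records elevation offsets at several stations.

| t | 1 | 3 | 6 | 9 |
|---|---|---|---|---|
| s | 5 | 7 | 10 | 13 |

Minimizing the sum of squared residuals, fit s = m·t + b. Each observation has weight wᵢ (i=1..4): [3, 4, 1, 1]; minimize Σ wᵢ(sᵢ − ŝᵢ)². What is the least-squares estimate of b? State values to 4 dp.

b = 4.0000

Setting ∂/∂m … = 0 gives: 156·m + 30·b = 276;  30·m + 9·b = 66.
det = 156·9 − 30² = 504.
m = (276·9 − 30·66)/504 = 1; b = (156·66 − 30·276)/504 = 4.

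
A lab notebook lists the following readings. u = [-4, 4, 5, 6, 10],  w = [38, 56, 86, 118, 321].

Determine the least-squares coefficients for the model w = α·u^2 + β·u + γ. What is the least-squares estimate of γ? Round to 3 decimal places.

γ = -1.178

From the data, Σu^2·u^2 = 12433, Σu^2·u = 1341, Σu^2 = 193, Σu·u = 193, Σu = 21, Σ1 = 5.
For Xᵀw: Σu^2·w = 40002, Σu·w = 4420, Σw = 619.
So XᵀX·[α, β, γ]ᵀ = Xᵀw: [[12433, 1341, 193]; [1341, 193, 21]; [193, 21, 5]]·[α, β, γ]ᵀ = [40002, 4420, 619]ᵀ.
Inverting the 3×3 Gram matrix, [α, β, γ]ᵀ = [451717/150572, 82253/37643, -177313/150572]ᵀ.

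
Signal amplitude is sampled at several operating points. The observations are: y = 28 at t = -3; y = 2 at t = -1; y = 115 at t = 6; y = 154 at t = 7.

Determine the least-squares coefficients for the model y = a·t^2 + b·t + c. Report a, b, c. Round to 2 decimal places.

From the data, Σt^2·t^2 = 3779, Σt^2·t = 531, Σt^2 = 95, Σt·t = 95, Σt = 9, Σ1 = 4.
Right-hand side: Σt^2·y = 11940, Σt·y = 1682, Σy = 299.
Normal equations: [[3779, 531, 95]; [531, 95, 9]; [95, 9, 4]]·[a, b, c]ᵀ = [11940, 1682, 299]ᵀ.
Solving the 3×3 system (Gaussian elimination) gives a = 20756/6589, b = 871/6589, c = -217/599.

a = 3.15, b = 0.13, c = -0.36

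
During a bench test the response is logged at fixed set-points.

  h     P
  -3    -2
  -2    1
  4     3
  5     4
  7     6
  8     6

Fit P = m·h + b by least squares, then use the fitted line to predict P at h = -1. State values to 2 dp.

Entries of AᵀA: Σh·h = 167, Σh = 19, Σ1 = 6.
And Σh·P = 126, ΣP = 18.
Normal equations: [[167, 19]; [19, 6]]·[m, b]ᵀ = [126, 18]ᵀ.
Eliminating b: 6·(row 1) − 19·(row 2) gives 641·m = 6·126 − 19·18 = 414, so m = 414/641.
Then b = (18 − 19·(414/641))/6 = 612/641.
At h = -1: P̂ = (414/641)·(-1) + (612/641)·(1) = 198/641.

P̂ = 0.31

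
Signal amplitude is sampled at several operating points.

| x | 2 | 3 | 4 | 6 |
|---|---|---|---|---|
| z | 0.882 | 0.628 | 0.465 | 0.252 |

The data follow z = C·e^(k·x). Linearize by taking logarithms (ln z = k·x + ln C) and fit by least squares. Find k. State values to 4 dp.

With ln zᵢ as the transformed response and xᵢ as the regressor:
AᵀA = [[65.0000, 15.0000]; [15.0000, 4]], rhs = [-12.9796, -2.7348]ᵀ  (here Σx = 15.0000, Σ(x)² = 65.0000, Σln z = -2.7348, Σx·ln z = -12.9796).
Slope k = (n·Σx·ln z − Σx·Σln z)/(n·Σ(x)² − (Σx)²) = (4·-12.9796 − 15.0000·-2.7348)/35.0000 = -0.31132; ln C = (Σln z − k·Σx)/n = 0.48373.

k = -0.3113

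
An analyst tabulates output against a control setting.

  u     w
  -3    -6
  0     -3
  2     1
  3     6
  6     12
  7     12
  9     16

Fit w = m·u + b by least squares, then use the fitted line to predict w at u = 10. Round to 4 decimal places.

Compute the Gram sums: Σu·u = 188, Σu = 24, Σ1 = 7.
For Mᵀw: Σu·w = 338, Σw = 38.
MᵀM·[m, b]ᵀ = Mᵀw becomes [[188, 24]; [24, 7]]·[m, b]ᵀ = [338, 38]ᵀ.
Eliminating b: 7·(row 1) − 24·(row 2) gives 740·m = 7·338 − 24·38 = 1454, so m = 727/370.
Then b = (38 − 24·(727/370))/7 = -242/185.
At u = 10: ŵ = (727/370)·(10) + (-242/185)·(1) = 3393/185.

ŵ = 18.3405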